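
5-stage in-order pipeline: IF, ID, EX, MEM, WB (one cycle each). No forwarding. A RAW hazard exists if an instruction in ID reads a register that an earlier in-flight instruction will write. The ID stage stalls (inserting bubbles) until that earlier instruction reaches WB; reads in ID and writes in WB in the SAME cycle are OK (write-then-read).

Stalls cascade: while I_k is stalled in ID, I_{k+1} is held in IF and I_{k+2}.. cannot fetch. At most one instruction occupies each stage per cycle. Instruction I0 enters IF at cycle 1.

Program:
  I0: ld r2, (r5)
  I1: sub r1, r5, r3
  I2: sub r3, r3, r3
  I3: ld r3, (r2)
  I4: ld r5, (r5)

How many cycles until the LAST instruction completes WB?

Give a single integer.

Answer: 9

Derivation:
I0 ld r2 <- r5: IF@1 ID@2 stall=0 (-) EX@3 MEM@4 WB@5
I1 sub r1 <- r5,r3: IF@2 ID@3 stall=0 (-) EX@4 MEM@5 WB@6
I2 sub r3 <- r3,r3: IF@3 ID@4 stall=0 (-) EX@5 MEM@6 WB@7
I3 ld r3 <- r2: IF@4 ID@5 stall=0 (-) EX@6 MEM@7 WB@8
I4 ld r5 <- r5: IF@5 ID@6 stall=0 (-) EX@7 MEM@8 WB@9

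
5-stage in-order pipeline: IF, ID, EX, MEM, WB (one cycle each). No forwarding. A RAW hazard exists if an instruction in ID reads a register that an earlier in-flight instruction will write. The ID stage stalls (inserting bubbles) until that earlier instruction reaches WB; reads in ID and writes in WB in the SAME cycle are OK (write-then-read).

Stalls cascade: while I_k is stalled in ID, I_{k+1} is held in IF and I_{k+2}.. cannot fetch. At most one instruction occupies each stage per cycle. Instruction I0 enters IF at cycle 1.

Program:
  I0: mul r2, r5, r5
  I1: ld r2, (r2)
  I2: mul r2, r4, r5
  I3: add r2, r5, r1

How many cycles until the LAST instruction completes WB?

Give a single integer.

Answer: 10

Derivation:
I0 mul r2 <- r5,r5: IF@1 ID@2 stall=0 (-) EX@3 MEM@4 WB@5
I1 ld r2 <- r2: IF@2 ID@3 stall=2 (RAW on I0.r2 (WB@5)) EX@6 MEM@7 WB@8
I2 mul r2 <- r4,r5: IF@3 ID@6 stall=0 (-) EX@7 MEM@8 WB@9
I3 add r2 <- r5,r1: IF@6 ID@7 stall=0 (-) EX@8 MEM@9 WB@10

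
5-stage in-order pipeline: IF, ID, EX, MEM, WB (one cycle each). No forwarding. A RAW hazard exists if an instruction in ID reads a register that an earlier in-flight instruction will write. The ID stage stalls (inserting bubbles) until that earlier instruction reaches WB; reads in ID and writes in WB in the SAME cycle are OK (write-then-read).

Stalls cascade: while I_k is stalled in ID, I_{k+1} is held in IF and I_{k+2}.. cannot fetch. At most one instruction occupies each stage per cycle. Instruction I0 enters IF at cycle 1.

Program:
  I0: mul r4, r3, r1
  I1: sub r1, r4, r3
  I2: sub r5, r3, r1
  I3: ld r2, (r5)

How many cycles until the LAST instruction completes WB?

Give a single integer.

I0 mul r4 <- r3,r1: IF@1 ID@2 stall=0 (-) EX@3 MEM@4 WB@5
I1 sub r1 <- r4,r3: IF@2 ID@3 stall=2 (RAW on I0.r4 (WB@5)) EX@6 MEM@7 WB@8
I2 sub r5 <- r3,r1: IF@3 ID@6 stall=2 (RAW on I1.r1 (WB@8)) EX@9 MEM@10 WB@11
I3 ld r2 <- r5: IF@6 ID@9 stall=2 (RAW on I2.r5 (WB@11)) EX@12 MEM@13 WB@14

Answer: 14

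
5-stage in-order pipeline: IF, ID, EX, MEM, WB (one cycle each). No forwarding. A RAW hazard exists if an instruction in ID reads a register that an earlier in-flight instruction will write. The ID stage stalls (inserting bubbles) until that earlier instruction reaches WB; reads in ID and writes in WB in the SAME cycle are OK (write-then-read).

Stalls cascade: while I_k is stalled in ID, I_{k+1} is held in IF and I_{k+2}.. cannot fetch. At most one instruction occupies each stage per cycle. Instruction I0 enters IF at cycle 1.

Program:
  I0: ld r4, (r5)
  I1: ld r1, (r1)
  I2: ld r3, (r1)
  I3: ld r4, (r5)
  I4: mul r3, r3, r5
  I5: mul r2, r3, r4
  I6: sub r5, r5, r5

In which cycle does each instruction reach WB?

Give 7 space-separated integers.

Answer: 5 6 9 10 12 15 16

Derivation:
I0 ld r4 <- r5: IF@1 ID@2 stall=0 (-) EX@3 MEM@4 WB@5
I1 ld r1 <- r1: IF@2 ID@3 stall=0 (-) EX@4 MEM@5 WB@6
I2 ld r3 <- r1: IF@3 ID@4 stall=2 (RAW on I1.r1 (WB@6)) EX@7 MEM@8 WB@9
I3 ld r4 <- r5: IF@4 ID@7 stall=0 (-) EX@8 MEM@9 WB@10
I4 mul r3 <- r3,r5: IF@7 ID@8 stall=1 (RAW on I2.r3 (WB@9)) EX@10 MEM@11 WB@12
I5 mul r2 <- r3,r4: IF@8 ID@10 stall=2 (RAW on I4.r3 (WB@12)) EX@13 MEM@14 WB@15
I6 sub r5 <- r5,r5: IF@10 ID@13 stall=0 (-) EX@14 MEM@15 WB@16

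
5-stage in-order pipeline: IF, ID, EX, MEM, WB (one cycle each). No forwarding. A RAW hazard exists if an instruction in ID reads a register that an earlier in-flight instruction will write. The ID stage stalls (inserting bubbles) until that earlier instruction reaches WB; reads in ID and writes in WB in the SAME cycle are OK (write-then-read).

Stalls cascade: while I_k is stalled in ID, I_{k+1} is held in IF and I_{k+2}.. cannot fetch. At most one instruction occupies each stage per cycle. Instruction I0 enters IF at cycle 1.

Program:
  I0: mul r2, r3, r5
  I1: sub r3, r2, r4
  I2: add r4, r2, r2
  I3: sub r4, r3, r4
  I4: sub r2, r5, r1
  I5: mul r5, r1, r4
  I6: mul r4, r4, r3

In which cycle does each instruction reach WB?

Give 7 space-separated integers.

Answer: 5 8 9 12 13 15 16

Derivation:
I0 mul r2 <- r3,r5: IF@1 ID@2 stall=0 (-) EX@3 MEM@4 WB@5
I1 sub r3 <- r2,r4: IF@2 ID@3 stall=2 (RAW on I0.r2 (WB@5)) EX@6 MEM@7 WB@8
I2 add r4 <- r2,r2: IF@3 ID@6 stall=0 (-) EX@7 MEM@8 WB@9
I3 sub r4 <- r3,r4: IF@6 ID@7 stall=2 (RAW on I2.r4 (WB@9)) EX@10 MEM@11 WB@12
I4 sub r2 <- r5,r1: IF@7 ID@10 stall=0 (-) EX@11 MEM@12 WB@13
I5 mul r5 <- r1,r4: IF@10 ID@11 stall=1 (RAW on I3.r4 (WB@12)) EX@13 MEM@14 WB@15
I6 mul r4 <- r4,r3: IF@11 ID@13 stall=0 (-) EX@14 MEM@15 WB@16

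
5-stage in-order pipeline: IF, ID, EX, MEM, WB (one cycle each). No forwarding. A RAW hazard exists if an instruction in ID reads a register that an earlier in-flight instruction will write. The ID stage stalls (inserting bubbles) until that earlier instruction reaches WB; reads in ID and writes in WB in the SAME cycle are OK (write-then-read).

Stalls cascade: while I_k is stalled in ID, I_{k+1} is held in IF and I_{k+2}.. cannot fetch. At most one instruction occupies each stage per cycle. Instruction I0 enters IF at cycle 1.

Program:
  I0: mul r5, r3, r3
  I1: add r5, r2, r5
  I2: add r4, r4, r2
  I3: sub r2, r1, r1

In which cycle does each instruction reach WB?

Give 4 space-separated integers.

Answer: 5 8 9 10

Derivation:
I0 mul r5 <- r3,r3: IF@1 ID@2 stall=0 (-) EX@3 MEM@4 WB@5
I1 add r5 <- r2,r5: IF@2 ID@3 stall=2 (RAW on I0.r5 (WB@5)) EX@6 MEM@7 WB@8
I2 add r4 <- r4,r2: IF@3 ID@6 stall=0 (-) EX@7 MEM@8 WB@9
I3 sub r2 <- r1,r1: IF@6 ID@7 stall=0 (-) EX@8 MEM@9 WB@10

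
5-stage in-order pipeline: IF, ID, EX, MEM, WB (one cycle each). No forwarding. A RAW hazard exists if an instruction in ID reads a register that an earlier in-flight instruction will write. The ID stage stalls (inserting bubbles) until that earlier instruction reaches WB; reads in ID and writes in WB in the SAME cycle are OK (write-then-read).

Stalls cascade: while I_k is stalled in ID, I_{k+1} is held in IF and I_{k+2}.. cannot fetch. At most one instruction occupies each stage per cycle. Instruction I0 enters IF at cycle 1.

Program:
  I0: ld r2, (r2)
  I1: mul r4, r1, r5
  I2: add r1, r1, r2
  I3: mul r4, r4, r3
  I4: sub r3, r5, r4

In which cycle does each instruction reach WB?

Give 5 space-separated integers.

Answer: 5 6 8 9 12

Derivation:
I0 ld r2 <- r2: IF@1 ID@2 stall=0 (-) EX@3 MEM@4 WB@5
I1 mul r4 <- r1,r5: IF@2 ID@3 stall=0 (-) EX@4 MEM@5 WB@6
I2 add r1 <- r1,r2: IF@3 ID@4 stall=1 (RAW on I0.r2 (WB@5)) EX@6 MEM@7 WB@8
I3 mul r4 <- r4,r3: IF@4 ID@6 stall=0 (-) EX@7 MEM@8 WB@9
I4 sub r3 <- r5,r4: IF@6 ID@7 stall=2 (RAW on I3.r4 (WB@9)) EX@10 MEM@11 WB@12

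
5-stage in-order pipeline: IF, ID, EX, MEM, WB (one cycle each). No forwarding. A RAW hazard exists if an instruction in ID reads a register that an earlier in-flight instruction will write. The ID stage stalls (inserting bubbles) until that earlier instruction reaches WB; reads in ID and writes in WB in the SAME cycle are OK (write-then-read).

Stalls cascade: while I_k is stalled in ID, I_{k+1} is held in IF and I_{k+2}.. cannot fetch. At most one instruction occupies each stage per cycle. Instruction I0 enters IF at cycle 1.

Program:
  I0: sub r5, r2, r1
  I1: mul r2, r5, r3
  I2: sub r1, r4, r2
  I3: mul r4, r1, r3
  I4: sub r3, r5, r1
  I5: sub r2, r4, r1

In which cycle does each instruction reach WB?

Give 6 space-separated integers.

I0 sub r5 <- r2,r1: IF@1 ID@2 stall=0 (-) EX@3 MEM@4 WB@5
I1 mul r2 <- r5,r3: IF@2 ID@3 stall=2 (RAW on I0.r5 (WB@5)) EX@6 MEM@7 WB@8
I2 sub r1 <- r4,r2: IF@3 ID@6 stall=2 (RAW on I1.r2 (WB@8)) EX@9 MEM@10 WB@11
I3 mul r4 <- r1,r3: IF@6 ID@9 stall=2 (RAW on I2.r1 (WB@11)) EX@12 MEM@13 WB@14
I4 sub r3 <- r5,r1: IF@9 ID@12 stall=0 (-) EX@13 MEM@14 WB@15
I5 sub r2 <- r4,r1: IF@12 ID@13 stall=1 (RAW on I3.r4 (WB@14)) EX@15 MEM@16 WB@17

Answer: 5 8 11 14 15 17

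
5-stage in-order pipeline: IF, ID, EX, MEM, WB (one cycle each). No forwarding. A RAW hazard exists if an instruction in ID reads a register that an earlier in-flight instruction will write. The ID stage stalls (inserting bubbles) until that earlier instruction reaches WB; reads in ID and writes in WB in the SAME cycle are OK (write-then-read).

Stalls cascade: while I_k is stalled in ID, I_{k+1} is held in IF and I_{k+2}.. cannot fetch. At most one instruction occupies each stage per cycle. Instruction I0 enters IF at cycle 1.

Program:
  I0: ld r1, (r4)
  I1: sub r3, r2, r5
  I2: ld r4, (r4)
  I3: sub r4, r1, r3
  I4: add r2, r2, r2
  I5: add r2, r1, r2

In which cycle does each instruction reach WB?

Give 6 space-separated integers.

Answer: 5 6 7 9 10 13

Derivation:
I0 ld r1 <- r4: IF@1 ID@2 stall=0 (-) EX@3 MEM@4 WB@5
I1 sub r3 <- r2,r5: IF@2 ID@3 stall=0 (-) EX@4 MEM@5 WB@6
I2 ld r4 <- r4: IF@3 ID@4 stall=0 (-) EX@5 MEM@6 WB@7
I3 sub r4 <- r1,r3: IF@4 ID@5 stall=1 (RAW on I1.r3 (WB@6)) EX@7 MEM@8 WB@9
I4 add r2 <- r2,r2: IF@5 ID@7 stall=0 (-) EX@8 MEM@9 WB@10
I5 add r2 <- r1,r2: IF@7 ID@8 stall=2 (RAW on I4.r2 (WB@10)) EX@11 MEM@12 WB@13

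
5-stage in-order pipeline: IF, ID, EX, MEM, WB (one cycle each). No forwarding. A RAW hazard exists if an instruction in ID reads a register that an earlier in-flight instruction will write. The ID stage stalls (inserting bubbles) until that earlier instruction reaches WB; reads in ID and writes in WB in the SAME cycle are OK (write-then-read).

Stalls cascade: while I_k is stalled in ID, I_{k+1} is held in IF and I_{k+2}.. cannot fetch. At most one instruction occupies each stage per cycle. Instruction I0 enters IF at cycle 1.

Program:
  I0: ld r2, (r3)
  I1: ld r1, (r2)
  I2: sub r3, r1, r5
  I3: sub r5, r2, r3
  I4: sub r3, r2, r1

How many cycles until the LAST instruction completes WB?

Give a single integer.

Answer: 15

Derivation:
I0 ld r2 <- r3: IF@1 ID@2 stall=0 (-) EX@3 MEM@4 WB@5
I1 ld r1 <- r2: IF@2 ID@3 stall=2 (RAW on I0.r2 (WB@5)) EX@6 MEM@7 WB@8
I2 sub r3 <- r1,r5: IF@3 ID@6 stall=2 (RAW on I1.r1 (WB@8)) EX@9 MEM@10 WB@11
I3 sub r5 <- r2,r3: IF@6 ID@9 stall=2 (RAW on I2.r3 (WB@11)) EX@12 MEM@13 WB@14
I4 sub r3 <- r2,r1: IF@9 ID@12 stall=0 (-) EX@13 MEM@14 WB@15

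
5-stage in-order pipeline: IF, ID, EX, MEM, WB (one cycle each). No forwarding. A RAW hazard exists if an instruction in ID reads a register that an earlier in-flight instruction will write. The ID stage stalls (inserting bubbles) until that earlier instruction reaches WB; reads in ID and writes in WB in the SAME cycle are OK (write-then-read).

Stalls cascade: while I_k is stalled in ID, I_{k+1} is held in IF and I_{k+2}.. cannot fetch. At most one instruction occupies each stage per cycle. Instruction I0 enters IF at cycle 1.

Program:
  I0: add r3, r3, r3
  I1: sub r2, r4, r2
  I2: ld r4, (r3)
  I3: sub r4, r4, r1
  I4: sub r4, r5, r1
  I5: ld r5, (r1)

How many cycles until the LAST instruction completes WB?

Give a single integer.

Answer: 13

Derivation:
I0 add r3 <- r3,r3: IF@1 ID@2 stall=0 (-) EX@3 MEM@4 WB@5
I1 sub r2 <- r4,r2: IF@2 ID@3 stall=0 (-) EX@4 MEM@5 WB@6
I2 ld r4 <- r3: IF@3 ID@4 stall=1 (RAW on I0.r3 (WB@5)) EX@6 MEM@7 WB@8
I3 sub r4 <- r4,r1: IF@4 ID@6 stall=2 (RAW on I2.r4 (WB@8)) EX@9 MEM@10 WB@11
I4 sub r4 <- r5,r1: IF@6 ID@9 stall=0 (-) EX@10 MEM@11 WB@12
I5 ld r5 <- r1: IF@9 ID@10 stall=0 (-) EX@11 MEM@12 WB@13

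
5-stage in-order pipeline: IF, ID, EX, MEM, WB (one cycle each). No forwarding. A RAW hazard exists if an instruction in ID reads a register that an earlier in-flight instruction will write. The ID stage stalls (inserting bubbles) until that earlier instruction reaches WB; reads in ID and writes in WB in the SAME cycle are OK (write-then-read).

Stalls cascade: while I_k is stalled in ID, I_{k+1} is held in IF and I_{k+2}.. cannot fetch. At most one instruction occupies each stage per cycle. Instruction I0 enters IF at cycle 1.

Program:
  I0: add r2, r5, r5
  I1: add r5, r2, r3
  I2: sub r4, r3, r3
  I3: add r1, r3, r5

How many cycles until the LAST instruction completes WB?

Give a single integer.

I0 add r2 <- r5,r5: IF@1 ID@2 stall=0 (-) EX@3 MEM@4 WB@5
I1 add r5 <- r2,r3: IF@2 ID@3 stall=2 (RAW on I0.r2 (WB@5)) EX@6 MEM@7 WB@8
I2 sub r4 <- r3,r3: IF@3 ID@6 stall=0 (-) EX@7 MEM@8 WB@9
I3 add r1 <- r3,r5: IF@6 ID@7 stall=1 (RAW on I1.r5 (WB@8)) EX@9 MEM@10 WB@11

Answer: 11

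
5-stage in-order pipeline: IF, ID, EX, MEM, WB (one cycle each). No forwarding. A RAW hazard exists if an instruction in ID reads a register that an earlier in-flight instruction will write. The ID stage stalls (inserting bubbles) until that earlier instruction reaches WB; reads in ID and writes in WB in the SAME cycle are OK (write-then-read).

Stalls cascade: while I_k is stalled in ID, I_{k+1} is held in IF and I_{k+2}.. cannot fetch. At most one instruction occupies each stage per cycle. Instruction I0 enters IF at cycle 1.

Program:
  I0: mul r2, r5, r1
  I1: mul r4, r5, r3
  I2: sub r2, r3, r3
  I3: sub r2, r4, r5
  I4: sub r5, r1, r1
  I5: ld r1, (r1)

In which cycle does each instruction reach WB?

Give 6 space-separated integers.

Answer: 5 6 7 9 10 11

Derivation:
I0 mul r2 <- r5,r1: IF@1 ID@2 stall=0 (-) EX@3 MEM@4 WB@5
I1 mul r4 <- r5,r3: IF@2 ID@3 stall=0 (-) EX@4 MEM@5 WB@6
I2 sub r2 <- r3,r3: IF@3 ID@4 stall=0 (-) EX@5 MEM@6 WB@7
I3 sub r2 <- r4,r5: IF@4 ID@5 stall=1 (RAW on I1.r4 (WB@6)) EX@7 MEM@8 WB@9
I4 sub r5 <- r1,r1: IF@5 ID@7 stall=0 (-) EX@8 MEM@9 WB@10
I5 ld r1 <- r1: IF@7 ID@8 stall=0 (-) EX@9 MEM@10 WB@11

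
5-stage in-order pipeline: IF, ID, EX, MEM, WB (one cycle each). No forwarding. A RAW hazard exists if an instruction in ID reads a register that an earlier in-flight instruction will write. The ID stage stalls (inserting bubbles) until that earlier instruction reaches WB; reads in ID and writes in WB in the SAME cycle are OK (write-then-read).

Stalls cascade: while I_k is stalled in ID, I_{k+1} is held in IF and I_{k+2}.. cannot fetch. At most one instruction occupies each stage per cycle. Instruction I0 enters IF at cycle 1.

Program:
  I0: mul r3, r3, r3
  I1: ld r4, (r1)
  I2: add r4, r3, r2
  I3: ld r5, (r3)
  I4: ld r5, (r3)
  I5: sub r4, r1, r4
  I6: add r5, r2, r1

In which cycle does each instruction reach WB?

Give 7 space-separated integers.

I0 mul r3 <- r3,r3: IF@1 ID@2 stall=0 (-) EX@3 MEM@4 WB@5
I1 ld r4 <- r1: IF@2 ID@3 stall=0 (-) EX@4 MEM@5 WB@6
I2 add r4 <- r3,r2: IF@3 ID@4 stall=1 (RAW on I0.r3 (WB@5)) EX@6 MEM@7 WB@8
I3 ld r5 <- r3: IF@4 ID@6 stall=0 (-) EX@7 MEM@8 WB@9
I4 ld r5 <- r3: IF@6 ID@7 stall=0 (-) EX@8 MEM@9 WB@10
I5 sub r4 <- r1,r4: IF@7 ID@8 stall=0 (-) EX@9 MEM@10 WB@11
I6 add r5 <- r2,r1: IF@8 ID@9 stall=0 (-) EX@10 MEM@11 WB@12

Answer: 5 6 8 9 10 11 12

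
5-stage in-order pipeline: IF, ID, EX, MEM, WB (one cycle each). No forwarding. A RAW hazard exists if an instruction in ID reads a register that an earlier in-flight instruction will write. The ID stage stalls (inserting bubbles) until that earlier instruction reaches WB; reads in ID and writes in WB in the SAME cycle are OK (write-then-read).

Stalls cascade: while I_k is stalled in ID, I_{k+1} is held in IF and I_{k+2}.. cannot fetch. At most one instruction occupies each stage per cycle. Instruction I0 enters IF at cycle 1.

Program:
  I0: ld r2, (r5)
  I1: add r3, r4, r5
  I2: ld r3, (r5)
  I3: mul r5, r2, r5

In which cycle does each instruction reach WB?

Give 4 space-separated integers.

Answer: 5 6 7 8

Derivation:
I0 ld r2 <- r5: IF@1 ID@2 stall=0 (-) EX@3 MEM@4 WB@5
I1 add r3 <- r4,r5: IF@2 ID@3 stall=0 (-) EX@4 MEM@5 WB@6
I2 ld r3 <- r5: IF@3 ID@4 stall=0 (-) EX@5 MEM@6 WB@7
I3 mul r5 <- r2,r5: IF@4 ID@5 stall=0 (-) EX@6 MEM@7 WB@8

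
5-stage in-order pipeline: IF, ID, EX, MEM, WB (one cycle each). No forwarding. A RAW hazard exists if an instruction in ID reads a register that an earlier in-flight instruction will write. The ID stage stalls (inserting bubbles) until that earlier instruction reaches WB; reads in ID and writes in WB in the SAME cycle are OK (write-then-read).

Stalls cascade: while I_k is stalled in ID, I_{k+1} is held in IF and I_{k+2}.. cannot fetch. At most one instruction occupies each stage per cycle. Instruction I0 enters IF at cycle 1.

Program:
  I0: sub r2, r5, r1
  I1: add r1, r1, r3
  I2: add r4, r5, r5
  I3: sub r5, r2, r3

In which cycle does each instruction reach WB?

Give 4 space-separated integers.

I0 sub r2 <- r5,r1: IF@1 ID@2 stall=0 (-) EX@3 MEM@4 WB@5
I1 add r1 <- r1,r3: IF@2 ID@3 stall=0 (-) EX@4 MEM@5 WB@6
I2 add r4 <- r5,r5: IF@3 ID@4 stall=0 (-) EX@5 MEM@6 WB@7
I3 sub r5 <- r2,r3: IF@4 ID@5 stall=0 (-) EX@6 MEM@7 WB@8

Answer: 5 6 7 8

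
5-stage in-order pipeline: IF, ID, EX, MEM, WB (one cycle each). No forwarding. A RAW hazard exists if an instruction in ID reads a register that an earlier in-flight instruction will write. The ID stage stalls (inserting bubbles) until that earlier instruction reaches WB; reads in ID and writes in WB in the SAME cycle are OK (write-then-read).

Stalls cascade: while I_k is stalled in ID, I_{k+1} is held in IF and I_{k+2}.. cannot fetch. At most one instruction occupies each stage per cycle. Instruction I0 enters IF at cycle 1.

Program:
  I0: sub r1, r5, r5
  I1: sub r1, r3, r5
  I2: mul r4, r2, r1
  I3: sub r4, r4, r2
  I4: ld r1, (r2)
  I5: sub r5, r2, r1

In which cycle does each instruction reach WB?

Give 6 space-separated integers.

I0 sub r1 <- r5,r5: IF@1 ID@2 stall=0 (-) EX@3 MEM@4 WB@5
I1 sub r1 <- r3,r5: IF@2 ID@3 stall=0 (-) EX@4 MEM@5 WB@6
I2 mul r4 <- r2,r1: IF@3 ID@4 stall=2 (RAW on I1.r1 (WB@6)) EX@7 MEM@8 WB@9
I3 sub r4 <- r4,r2: IF@4 ID@7 stall=2 (RAW on I2.r4 (WB@9)) EX@10 MEM@11 WB@12
I4 ld r1 <- r2: IF@7 ID@10 stall=0 (-) EX@11 MEM@12 WB@13
I5 sub r5 <- r2,r1: IF@10 ID@11 stall=2 (RAW on I4.r1 (WB@13)) EX@14 MEM@15 WB@16

Answer: 5 6 9 12 13 16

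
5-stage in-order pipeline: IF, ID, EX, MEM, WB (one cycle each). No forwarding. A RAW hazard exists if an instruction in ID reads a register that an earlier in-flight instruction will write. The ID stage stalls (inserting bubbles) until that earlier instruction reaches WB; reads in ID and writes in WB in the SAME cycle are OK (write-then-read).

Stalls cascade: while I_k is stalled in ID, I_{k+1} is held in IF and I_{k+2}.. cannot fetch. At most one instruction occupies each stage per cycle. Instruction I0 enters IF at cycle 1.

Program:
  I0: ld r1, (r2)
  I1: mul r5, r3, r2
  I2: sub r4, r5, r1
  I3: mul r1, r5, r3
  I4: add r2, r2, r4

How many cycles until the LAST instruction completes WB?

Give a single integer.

Answer: 12

Derivation:
I0 ld r1 <- r2: IF@1 ID@2 stall=0 (-) EX@3 MEM@4 WB@5
I1 mul r5 <- r3,r2: IF@2 ID@3 stall=0 (-) EX@4 MEM@5 WB@6
I2 sub r4 <- r5,r1: IF@3 ID@4 stall=2 (RAW on I1.r5 (WB@6)) EX@7 MEM@8 WB@9
I3 mul r1 <- r5,r3: IF@4 ID@7 stall=0 (-) EX@8 MEM@9 WB@10
I4 add r2 <- r2,r4: IF@7 ID@8 stall=1 (RAW on I2.r4 (WB@9)) EX@10 MEM@11 WB@12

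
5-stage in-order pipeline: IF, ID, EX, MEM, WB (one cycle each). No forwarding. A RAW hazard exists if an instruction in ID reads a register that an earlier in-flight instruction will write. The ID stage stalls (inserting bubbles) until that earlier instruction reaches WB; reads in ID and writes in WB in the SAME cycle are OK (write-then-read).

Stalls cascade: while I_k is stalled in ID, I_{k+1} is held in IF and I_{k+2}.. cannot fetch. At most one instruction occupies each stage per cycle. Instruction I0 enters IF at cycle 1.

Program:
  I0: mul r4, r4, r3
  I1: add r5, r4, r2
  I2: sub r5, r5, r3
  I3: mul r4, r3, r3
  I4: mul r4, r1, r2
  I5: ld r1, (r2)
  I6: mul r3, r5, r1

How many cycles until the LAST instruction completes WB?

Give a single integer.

I0 mul r4 <- r4,r3: IF@1 ID@2 stall=0 (-) EX@3 MEM@4 WB@5
I1 add r5 <- r4,r2: IF@2 ID@3 stall=2 (RAW on I0.r4 (WB@5)) EX@6 MEM@7 WB@8
I2 sub r5 <- r5,r3: IF@3 ID@6 stall=2 (RAW on I1.r5 (WB@8)) EX@9 MEM@10 WB@11
I3 mul r4 <- r3,r3: IF@6 ID@9 stall=0 (-) EX@10 MEM@11 WB@12
I4 mul r4 <- r1,r2: IF@9 ID@10 stall=0 (-) EX@11 MEM@12 WB@13
I5 ld r1 <- r2: IF@10 ID@11 stall=0 (-) EX@12 MEM@13 WB@14
I6 mul r3 <- r5,r1: IF@11 ID@12 stall=2 (RAW on I5.r1 (WB@14)) EX@15 MEM@16 WB@17

Answer: 17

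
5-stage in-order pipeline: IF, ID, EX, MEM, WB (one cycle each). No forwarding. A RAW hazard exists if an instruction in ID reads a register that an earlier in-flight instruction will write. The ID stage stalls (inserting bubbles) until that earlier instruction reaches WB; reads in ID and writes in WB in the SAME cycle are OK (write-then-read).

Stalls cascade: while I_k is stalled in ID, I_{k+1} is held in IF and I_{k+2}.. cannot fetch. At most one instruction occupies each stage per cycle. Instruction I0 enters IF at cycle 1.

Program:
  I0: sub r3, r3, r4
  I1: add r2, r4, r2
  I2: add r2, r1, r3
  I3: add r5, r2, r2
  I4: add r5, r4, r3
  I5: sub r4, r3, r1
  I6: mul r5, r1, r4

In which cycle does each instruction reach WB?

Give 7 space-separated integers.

Answer: 5 6 8 11 12 13 16

Derivation:
I0 sub r3 <- r3,r4: IF@1 ID@2 stall=0 (-) EX@3 MEM@4 WB@5
I1 add r2 <- r4,r2: IF@2 ID@3 stall=0 (-) EX@4 MEM@5 WB@6
I2 add r2 <- r1,r3: IF@3 ID@4 stall=1 (RAW on I0.r3 (WB@5)) EX@6 MEM@7 WB@8
I3 add r5 <- r2,r2: IF@4 ID@6 stall=2 (RAW on I2.r2 (WB@8)) EX@9 MEM@10 WB@11
I4 add r5 <- r4,r3: IF@6 ID@9 stall=0 (-) EX@10 MEM@11 WB@12
I5 sub r4 <- r3,r1: IF@9 ID@10 stall=0 (-) EX@11 MEM@12 WB@13
I6 mul r5 <- r1,r4: IF@10 ID@11 stall=2 (RAW on I5.r4 (WB@13)) EX@14 MEM@15 WB@16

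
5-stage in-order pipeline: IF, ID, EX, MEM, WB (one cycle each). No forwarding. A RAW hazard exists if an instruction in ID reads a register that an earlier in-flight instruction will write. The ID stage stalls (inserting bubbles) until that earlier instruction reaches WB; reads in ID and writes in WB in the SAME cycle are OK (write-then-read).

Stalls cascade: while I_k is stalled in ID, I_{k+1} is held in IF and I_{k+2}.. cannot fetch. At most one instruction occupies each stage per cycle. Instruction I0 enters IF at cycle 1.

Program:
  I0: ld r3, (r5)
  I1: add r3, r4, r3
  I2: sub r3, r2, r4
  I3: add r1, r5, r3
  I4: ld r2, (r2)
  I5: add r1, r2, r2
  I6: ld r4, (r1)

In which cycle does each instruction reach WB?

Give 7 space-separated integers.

I0 ld r3 <- r5: IF@1 ID@2 stall=0 (-) EX@3 MEM@4 WB@5
I1 add r3 <- r4,r3: IF@2 ID@3 stall=2 (RAW on I0.r3 (WB@5)) EX@6 MEM@7 WB@8
I2 sub r3 <- r2,r4: IF@3 ID@6 stall=0 (-) EX@7 MEM@8 WB@9
I3 add r1 <- r5,r3: IF@6 ID@7 stall=2 (RAW on I2.r3 (WB@9)) EX@10 MEM@11 WB@12
I4 ld r2 <- r2: IF@7 ID@10 stall=0 (-) EX@11 MEM@12 WB@13
I5 add r1 <- r2,r2: IF@10 ID@11 stall=2 (RAW on I4.r2 (WB@13)) EX@14 MEM@15 WB@16
I6 ld r4 <- r1: IF@11 ID@14 stall=2 (RAW on I5.r1 (WB@16)) EX@17 MEM@18 WB@19

Answer: 5 8 9 12 13 16 19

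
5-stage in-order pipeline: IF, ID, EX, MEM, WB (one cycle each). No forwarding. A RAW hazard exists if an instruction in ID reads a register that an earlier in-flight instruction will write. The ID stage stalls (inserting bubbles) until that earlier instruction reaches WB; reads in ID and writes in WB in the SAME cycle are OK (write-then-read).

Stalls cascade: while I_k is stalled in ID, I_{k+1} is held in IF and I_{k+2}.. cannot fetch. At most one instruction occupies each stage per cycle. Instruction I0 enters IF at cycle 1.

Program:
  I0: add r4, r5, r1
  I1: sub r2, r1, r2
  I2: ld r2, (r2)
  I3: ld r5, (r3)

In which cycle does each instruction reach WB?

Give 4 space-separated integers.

Answer: 5 6 9 10

Derivation:
I0 add r4 <- r5,r1: IF@1 ID@2 stall=0 (-) EX@3 MEM@4 WB@5
I1 sub r2 <- r1,r2: IF@2 ID@3 stall=0 (-) EX@4 MEM@5 WB@6
I2 ld r2 <- r2: IF@3 ID@4 stall=2 (RAW on I1.r2 (WB@6)) EX@7 MEM@8 WB@9
I3 ld r5 <- r3: IF@4 ID@7 stall=0 (-) EX@8 MEM@9 WB@10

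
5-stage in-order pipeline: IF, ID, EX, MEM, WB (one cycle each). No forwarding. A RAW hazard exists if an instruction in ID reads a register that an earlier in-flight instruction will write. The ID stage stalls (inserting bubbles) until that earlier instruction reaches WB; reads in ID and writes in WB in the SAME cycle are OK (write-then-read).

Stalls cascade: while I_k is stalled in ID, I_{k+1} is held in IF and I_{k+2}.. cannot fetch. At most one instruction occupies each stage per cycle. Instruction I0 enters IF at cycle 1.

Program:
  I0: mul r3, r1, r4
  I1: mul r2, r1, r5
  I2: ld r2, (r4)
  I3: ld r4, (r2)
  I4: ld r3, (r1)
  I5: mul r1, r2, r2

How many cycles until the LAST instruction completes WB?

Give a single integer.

Answer: 12

Derivation:
I0 mul r3 <- r1,r4: IF@1 ID@2 stall=0 (-) EX@3 MEM@4 WB@5
I1 mul r2 <- r1,r5: IF@2 ID@3 stall=0 (-) EX@4 MEM@5 WB@6
I2 ld r2 <- r4: IF@3 ID@4 stall=0 (-) EX@5 MEM@6 WB@7
I3 ld r4 <- r2: IF@4 ID@5 stall=2 (RAW on I2.r2 (WB@7)) EX@8 MEM@9 WB@10
I4 ld r3 <- r1: IF@5 ID@8 stall=0 (-) EX@9 MEM@10 WB@11
I5 mul r1 <- r2,r2: IF@8 ID@9 stall=0 (-) EX@10 MEM@11 WB@12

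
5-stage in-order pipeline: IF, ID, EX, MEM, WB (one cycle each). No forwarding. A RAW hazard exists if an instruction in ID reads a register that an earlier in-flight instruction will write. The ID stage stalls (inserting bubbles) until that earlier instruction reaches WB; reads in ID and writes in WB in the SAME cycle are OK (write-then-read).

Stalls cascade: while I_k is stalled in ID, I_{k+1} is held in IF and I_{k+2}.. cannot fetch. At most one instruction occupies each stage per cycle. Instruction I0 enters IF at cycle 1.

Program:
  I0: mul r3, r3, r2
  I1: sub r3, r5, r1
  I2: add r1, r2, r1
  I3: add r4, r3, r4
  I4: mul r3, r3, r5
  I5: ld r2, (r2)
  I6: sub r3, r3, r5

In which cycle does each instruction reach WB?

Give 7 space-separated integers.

I0 mul r3 <- r3,r2: IF@1 ID@2 stall=0 (-) EX@3 MEM@4 WB@5
I1 sub r3 <- r5,r1: IF@2 ID@3 stall=0 (-) EX@4 MEM@5 WB@6
I2 add r1 <- r2,r1: IF@3 ID@4 stall=0 (-) EX@5 MEM@6 WB@7
I3 add r4 <- r3,r4: IF@4 ID@5 stall=1 (RAW on I1.r3 (WB@6)) EX@7 MEM@8 WB@9
I4 mul r3 <- r3,r5: IF@5 ID@7 stall=0 (-) EX@8 MEM@9 WB@10
I5 ld r2 <- r2: IF@7 ID@8 stall=0 (-) EX@9 MEM@10 WB@11
I6 sub r3 <- r3,r5: IF@8 ID@9 stall=1 (RAW on I4.r3 (WB@10)) EX@11 MEM@12 WB@13

Answer: 5 6 7 9 10 11 13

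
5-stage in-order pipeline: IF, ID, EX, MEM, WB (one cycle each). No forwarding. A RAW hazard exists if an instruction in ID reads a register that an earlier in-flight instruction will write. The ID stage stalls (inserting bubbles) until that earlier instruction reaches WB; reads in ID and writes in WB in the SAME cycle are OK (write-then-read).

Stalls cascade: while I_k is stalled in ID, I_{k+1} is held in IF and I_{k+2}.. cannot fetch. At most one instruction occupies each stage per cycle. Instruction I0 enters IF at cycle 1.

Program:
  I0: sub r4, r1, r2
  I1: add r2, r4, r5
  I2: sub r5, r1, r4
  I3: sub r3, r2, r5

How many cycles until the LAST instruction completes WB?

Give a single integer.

I0 sub r4 <- r1,r2: IF@1 ID@2 stall=0 (-) EX@3 MEM@4 WB@5
I1 add r2 <- r4,r5: IF@2 ID@3 stall=2 (RAW on I0.r4 (WB@5)) EX@6 MEM@7 WB@8
I2 sub r5 <- r1,r4: IF@3 ID@6 stall=0 (-) EX@7 MEM@8 WB@9
I3 sub r3 <- r2,r5: IF@6 ID@7 stall=2 (RAW on I2.r5 (WB@9)) EX@10 MEM@11 WB@12

Answer: 12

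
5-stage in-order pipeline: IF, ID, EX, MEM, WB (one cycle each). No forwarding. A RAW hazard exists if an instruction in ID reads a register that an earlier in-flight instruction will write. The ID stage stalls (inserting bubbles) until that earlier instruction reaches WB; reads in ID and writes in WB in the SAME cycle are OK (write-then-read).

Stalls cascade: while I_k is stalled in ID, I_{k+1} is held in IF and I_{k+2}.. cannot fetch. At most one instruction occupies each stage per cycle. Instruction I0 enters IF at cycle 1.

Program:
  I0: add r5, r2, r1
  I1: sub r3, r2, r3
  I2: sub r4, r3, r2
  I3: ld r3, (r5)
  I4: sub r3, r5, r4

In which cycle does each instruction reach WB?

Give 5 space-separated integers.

Answer: 5 6 9 10 12

Derivation:
I0 add r5 <- r2,r1: IF@1 ID@2 stall=0 (-) EX@3 MEM@4 WB@5
I1 sub r3 <- r2,r3: IF@2 ID@3 stall=0 (-) EX@4 MEM@5 WB@6
I2 sub r4 <- r3,r2: IF@3 ID@4 stall=2 (RAW on I1.r3 (WB@6)) EX@7 MEM@8 WB@9
I3 ld r3 <- r5: IF@4 ID@7 stall=0 (-) EX@8 MEM@9 WB@10
I4 sub r3 <- r5,r4: IF@7 ID@8 stall=1 (RAW on I2.r4 (WB@9)) EX@10 MEM@11 WB@12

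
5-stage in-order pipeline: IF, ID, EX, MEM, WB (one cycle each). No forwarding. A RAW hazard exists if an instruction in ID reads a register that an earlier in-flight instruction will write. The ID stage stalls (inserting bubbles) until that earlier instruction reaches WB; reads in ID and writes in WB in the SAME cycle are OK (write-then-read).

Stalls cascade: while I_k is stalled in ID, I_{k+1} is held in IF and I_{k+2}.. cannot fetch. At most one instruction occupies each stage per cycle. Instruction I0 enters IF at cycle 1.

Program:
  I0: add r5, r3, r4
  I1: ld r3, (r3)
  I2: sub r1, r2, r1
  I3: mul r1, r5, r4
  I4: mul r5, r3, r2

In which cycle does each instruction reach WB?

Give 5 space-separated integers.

I0 add r5 <- r3,r4: IF@1 ID@2 stall=0 (-) EX@3 MEM@4 WB@5
I1 ld r3 <- r3: IF@2 ID@3 stall=0 (-) EX@4 MEM@5 WB@6
I2 sub r1 <- r2,r1: IF@3 ID@4 stall=0 (-) EX@5 MEM@6 WB@7
I3 mul r1 <- r5,r4: IF@4 ID@5 stall=0 (-) EX@6 MEM@7 WB@8
I4 mul r5 <- r3,r2: IF@5 ID@6 stall=0 (-) EX@7 MEM@8 WB@9

Answer: 5 6 7 8 9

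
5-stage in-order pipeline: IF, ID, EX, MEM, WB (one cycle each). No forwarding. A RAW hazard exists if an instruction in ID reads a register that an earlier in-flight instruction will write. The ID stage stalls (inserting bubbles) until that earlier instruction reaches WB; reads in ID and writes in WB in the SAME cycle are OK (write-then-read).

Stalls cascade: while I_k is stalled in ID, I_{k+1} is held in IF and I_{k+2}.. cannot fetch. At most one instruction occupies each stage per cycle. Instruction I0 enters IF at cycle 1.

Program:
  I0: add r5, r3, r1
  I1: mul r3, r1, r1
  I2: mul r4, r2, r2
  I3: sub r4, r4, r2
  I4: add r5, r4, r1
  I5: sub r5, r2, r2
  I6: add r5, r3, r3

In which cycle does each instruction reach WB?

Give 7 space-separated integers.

Answer: 5 6 7 10 13 14 15

Derivation:
I0 add r5 <- r3,r1: IF@1 ID@2 stall=0 (-) EX@3 MEM@4 WB@5
I1 mul r3 <- r1,r1: IF@2 ID@3 stall=0 (-) EX@4 MEM@5 WB@6
I2 mul r4 <- r2,r2: IF@3 ID@4 stall=0 (-) EX@5 MEM@6 WB@7
I3 sub r4 <- r4,r2: IF@4 ID@5 stall=2 (RAW on I2.r4 (WB@7)) EX@8 MEM@9 WB@10
I4 add r5 <- r4,r1: IF@5 ID@8 stall=2 (RAW on I3.r4 (WB@10)) EX@11 MEM@12 WB@13
I5 sub r5 <- r2,r2: IF@8 ID@11 stall=0 (-) EX@12 MEM@13 WB@14
I6 add r5 <- r3,r3: IF@11 ID@12 stall=0 (-) EX@13 MEM@14 WB@15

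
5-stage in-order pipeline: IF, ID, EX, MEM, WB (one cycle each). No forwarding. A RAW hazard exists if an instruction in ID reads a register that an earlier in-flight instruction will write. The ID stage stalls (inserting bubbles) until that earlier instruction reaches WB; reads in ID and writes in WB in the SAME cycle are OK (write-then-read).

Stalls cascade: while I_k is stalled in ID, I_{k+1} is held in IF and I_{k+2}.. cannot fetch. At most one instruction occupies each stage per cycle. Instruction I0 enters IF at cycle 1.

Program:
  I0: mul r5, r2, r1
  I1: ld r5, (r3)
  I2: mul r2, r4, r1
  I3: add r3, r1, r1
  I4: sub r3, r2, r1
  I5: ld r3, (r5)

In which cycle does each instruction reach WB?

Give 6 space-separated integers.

Answer: 5 6 7 8 10 11

Derivation:
I0 mul r5 <- r2,r1: IF@1 ID@2 stall=0 (-) EX@3 MEM@4 WB@5
I1 ld r5 <- r3: IF@2 ID@3 stall=0 (-) EX@4 MEM@5 WB@6
I2 mul r2 <- r4,r1: IF@3 ID@4 stall=0 (-) EX@5 MEM@6 WB@7
I3 add r3 <- r1,r1: IF@4 ID@5 stall=0 (-) EX@6 MEM@7 WB@8
I4 sub r3 <- r2,r1: IF@5 ID@6 stall=1 (RAW on I2.r2 (WB@7)) EX@8 MEM@9 WB@10
I5 ld r3 <- r5: IF@6 ID@8 stall=0 (-) EX@9 MEM@10 WB@11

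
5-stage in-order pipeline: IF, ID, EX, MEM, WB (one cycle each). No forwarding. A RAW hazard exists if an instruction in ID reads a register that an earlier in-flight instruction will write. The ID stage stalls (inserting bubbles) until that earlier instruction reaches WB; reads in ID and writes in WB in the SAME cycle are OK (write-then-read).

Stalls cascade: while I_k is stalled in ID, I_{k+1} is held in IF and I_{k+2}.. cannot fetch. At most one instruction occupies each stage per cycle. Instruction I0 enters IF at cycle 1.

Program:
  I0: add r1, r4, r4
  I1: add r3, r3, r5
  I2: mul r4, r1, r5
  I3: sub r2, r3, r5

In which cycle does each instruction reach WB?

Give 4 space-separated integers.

Answer: 5 6 8 9

Derivation:
I0 add r1 <- r4,r4: IF@1 ID@2 stall=0 (-) EX@3 MEM@4 WB@5
I1 add r3 <- r3,r5: IF@2 ID@3 stall=0 (-) EX@4 MEM@5 WB@6
I2 mul r4 <- r1,r5: IF@3 ID@4 stall=1 (RAW on I0.r1 (WB@5)) EX@6 MEM@7 WB@8
I3 sub r2 <- r3,r5: IF@4 ID@6 stall=0 (-) EX@7 MEM@8 WB@9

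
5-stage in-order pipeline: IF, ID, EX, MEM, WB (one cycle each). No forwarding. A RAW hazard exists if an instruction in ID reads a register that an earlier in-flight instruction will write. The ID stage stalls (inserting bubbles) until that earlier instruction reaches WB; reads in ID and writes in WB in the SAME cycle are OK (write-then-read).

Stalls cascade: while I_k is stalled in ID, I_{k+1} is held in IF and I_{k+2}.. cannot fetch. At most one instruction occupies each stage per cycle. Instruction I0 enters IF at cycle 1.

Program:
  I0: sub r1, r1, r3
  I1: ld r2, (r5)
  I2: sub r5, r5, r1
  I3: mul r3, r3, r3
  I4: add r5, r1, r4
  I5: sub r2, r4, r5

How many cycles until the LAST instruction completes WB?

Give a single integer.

Answer: 13

Derivation:
I0 sub r1 <- r1,r3: IF@1 ID@2 stall=0 (-) EX@3 MEM@4 WB@5
I1 ld r2 <- r5: IF@2 ID@3 stall=0 (-) EX@4 MEM@5 WB@6
I2 sub r5 <- r5,r1: IF@3 ID@4 stall=1 (RAW on I0.r1 (WB@5)) EX@6 MEM@7 WB@8
I3 mul r3 <- r3,r3: IF@4 ID@6 stall=0 (-) EX@7 MEM@8 WB@9
I4 add r5 <- r1,r4: IF@6 ID@7 stall=0 (-) EX@8 MEM@9 WB@10
I5 sub r2 <- r4,r5: IF@7 ID@8 stall=2 (RAW on I4.r5 (WB@10)) EX@11 MEM@12 WB@13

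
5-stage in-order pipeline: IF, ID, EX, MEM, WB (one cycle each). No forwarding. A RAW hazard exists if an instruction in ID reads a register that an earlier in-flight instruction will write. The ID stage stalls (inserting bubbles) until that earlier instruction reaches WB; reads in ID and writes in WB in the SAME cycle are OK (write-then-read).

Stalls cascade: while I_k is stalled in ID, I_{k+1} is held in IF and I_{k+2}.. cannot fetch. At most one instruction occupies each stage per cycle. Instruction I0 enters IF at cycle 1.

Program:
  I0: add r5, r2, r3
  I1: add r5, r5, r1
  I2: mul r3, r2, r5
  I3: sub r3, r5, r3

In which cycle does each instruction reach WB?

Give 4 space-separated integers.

I0 add r5 <- r2,r3: IF@1 ID@2 stall=0 (-) EX@3 MEM@4 WB@5
I1 add r5 <- r5,r1: IF@2 ID@3 stall=2 (RAW on I0.r5 (WB@5)) EX@6 MEM@7 WB@8
I2 mul r3 <- r2,r5: IF@3 ID@6 stall=2 (RAW on I1.r5 (WB@8)) EX@9 MEM@10 WB@11
I3 sub r3 <- r5,r3: IF@6 ID@9 stall=2 (RAW on I2.r3 (WB@11)) EX@12 MEM@13 WB@14

Answer: 5 8 11 14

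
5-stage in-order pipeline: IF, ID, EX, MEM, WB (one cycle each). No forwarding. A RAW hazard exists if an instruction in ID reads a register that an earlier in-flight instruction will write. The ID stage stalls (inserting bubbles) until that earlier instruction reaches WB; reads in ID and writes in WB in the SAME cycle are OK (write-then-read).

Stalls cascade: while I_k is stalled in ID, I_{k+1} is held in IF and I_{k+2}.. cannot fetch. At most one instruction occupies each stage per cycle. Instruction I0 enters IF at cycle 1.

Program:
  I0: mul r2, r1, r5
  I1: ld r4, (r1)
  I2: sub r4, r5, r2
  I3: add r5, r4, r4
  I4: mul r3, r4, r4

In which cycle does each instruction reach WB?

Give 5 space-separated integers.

Answer: 5 6 8 11 12

Derivation:
I0 mul r2 <- r1,r5: IF@1 ID@2 stall=0 (-) EX@3 MEM@4 WB@5
I1 ld r4 <- r1: IF@2 ID@3 stall=0 (-) EX@4 MEM@5 WB@6
I2 sub r4 <- r5,r2: IF@3 ID@4 stall=1 (RAW on I0.r2 (WB@5)) EX@6 MEM@7 WB@8
I3 add r5 <- r4,r4: IF@4 ID@6 stall=2 (RAW on I2.r4 (WB@8)) EX@9 MEM@10 WB@11
I4 mul r3 <- r4,r4: IF@6 ID@9 stall=0 (-) EX@10 MEM@11 WB@12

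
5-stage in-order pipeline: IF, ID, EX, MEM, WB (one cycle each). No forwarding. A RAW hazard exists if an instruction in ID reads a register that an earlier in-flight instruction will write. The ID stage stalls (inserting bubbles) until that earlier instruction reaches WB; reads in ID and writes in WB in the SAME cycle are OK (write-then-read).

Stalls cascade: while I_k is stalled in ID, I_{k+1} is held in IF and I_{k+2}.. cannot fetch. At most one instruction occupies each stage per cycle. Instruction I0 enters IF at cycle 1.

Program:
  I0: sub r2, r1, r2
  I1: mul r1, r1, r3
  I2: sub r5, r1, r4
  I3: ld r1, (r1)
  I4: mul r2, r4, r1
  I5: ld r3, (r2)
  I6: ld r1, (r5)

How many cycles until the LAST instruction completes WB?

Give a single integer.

I0 sub r2 <- r1,r2: IF@1 ID@2 stall=0 (-) EX@3 MEM@4 WB@5
I1 mul r1 <- r1,r3: IF@2 ID@3 stall=0 (-) EX@4 MEM@5 WB@6
I2 sub r5 <- r1,r4: IF@3 ID@4 stall=2 (RAW on I1.r1 (WB@6)) EX@7 MEM@8 WB@9
I3 ld r1 <- r1: IF@4 ID@7 stall=0 (-) EX@8 MEM@9 WB@10
I4 mul r2 <- r4,r1: IF@7 ID@8 stall=2 (RAW on I3.r1 (WB@10)) EX@11 MEM@12 WB@13
I5 ld r3 <- r2: IF@8 ID@11 stall=2 (RAW on I4.r2 (WB@13)) EX@14 MEM@15 WB@16
I6 ld r1 <- r5: IF@11 ID@14 stall=0 (-) EX@15 MEM@16 WB@17

Answer: 17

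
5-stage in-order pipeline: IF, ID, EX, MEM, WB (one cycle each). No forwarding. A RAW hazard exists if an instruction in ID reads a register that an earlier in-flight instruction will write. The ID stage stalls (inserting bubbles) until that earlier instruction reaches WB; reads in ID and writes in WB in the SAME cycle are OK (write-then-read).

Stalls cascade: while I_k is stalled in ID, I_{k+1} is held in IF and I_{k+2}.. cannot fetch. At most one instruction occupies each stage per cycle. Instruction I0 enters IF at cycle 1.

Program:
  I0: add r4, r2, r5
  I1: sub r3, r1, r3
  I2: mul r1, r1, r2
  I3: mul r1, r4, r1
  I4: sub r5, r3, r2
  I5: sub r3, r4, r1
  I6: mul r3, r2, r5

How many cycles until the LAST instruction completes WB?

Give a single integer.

Answer: 14

Derivation:
I0 add r4 <- r2,r5: IF@1 ID@2 stall=0 (-) EX@3 MEM@4 WB@5
I1 sub r3 <- r1,r3: IF@2 ID@3 stall=0 (-) EX@4 MEM@5 WB@6
I2 mul r1 <- r1,r2: IF@3 ID@4 stall=0 (-) EX@5 MEM@6 WB@7
I3 mul r1 <- r4,r1: IF@4 ID@5 stall=2 (RAW on I2.r1 (WB@7)) EX@8 MEM@9 WB@10
I4 sub r5 <- r3,r2: IF@5 ID@8 stall=0 (-) EX@9 MEM@10 WB@11
I5 sub r3 <- r4,r1: IF@8 ID@9 stall=1 (RAW on I3.r1 (WB@10)) EX@11 MEM@12 WB@13
I6 mul r3 <- r2,r5: IF@9 ID@11 stall=0 (-) EX@12 MEM@13 WB@14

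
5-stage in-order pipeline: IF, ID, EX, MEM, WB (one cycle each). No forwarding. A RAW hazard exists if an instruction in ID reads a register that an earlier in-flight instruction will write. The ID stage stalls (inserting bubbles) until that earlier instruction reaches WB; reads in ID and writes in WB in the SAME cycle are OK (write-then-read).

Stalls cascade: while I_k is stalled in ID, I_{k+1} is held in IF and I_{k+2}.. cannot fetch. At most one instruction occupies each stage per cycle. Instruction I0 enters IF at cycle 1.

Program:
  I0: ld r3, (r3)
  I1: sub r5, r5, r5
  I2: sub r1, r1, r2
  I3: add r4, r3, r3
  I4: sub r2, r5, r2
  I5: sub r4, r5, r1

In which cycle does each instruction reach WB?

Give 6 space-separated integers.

I0 ld r3 <- r3: IF@1 ID@2 stall=0 (-) EX@3 MEM@4 WB@5
I1 sub r5 <- r5,r5: IF@2 ID@3 stall=0 (-) EX@4 MEM@5 WB@6
I2 sub r1 <- r1,r2: IF@3 ID@4 stall=0 (-) EX@5 MEM@6 WB@7
I3 add r4 <- r3,r3: IF@4 ID@5 stall=0 (-) EX@6 MEM@7 WB@8
I4 sub r2 <- r5,r2: IF@5 ID@6 stall=0 (-) EX@7 MEM@8 WB@9
I5 sub r4 <- r5,r1: IF@6 ID@7 stall=0 (-) EX@8 MEM@9 WB@10

Answer: 5 6 7 8 9 10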